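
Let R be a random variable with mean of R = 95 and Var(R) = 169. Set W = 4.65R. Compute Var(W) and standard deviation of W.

W = 4.65R is linear with a = 4.65, b = 0.
Var(W) = a²·Var(R) = 4.65²·169 = 3654.2025.
standard deviation of R = √169 = 13.
standard deviation of W = |a|·standard deviation of R = |4.65|·13 = 60.45.

Var(W) = 3654.2025, standard deviation of W = 60.45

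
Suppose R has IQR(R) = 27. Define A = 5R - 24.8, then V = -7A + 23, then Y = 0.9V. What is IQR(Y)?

IQR(A) = |5|·27 = 135.
IQR(V) = |-7|·135 = 945.
IQR(Y) = |0.9|·945 = 850.5.

IQR(Y) = 850.5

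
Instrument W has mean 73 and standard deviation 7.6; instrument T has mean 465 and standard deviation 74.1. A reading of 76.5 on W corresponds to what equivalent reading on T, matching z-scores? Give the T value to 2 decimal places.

z = (76.5 − 73)/7.6 ≈ 0.4605.
T = 465 + z·74.1 = 465 + (76.5 − 73)·74.1/7.6 ≈ 499.13.

T = 499.13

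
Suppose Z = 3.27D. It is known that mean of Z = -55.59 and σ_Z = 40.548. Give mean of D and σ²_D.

From Z = 3.27D: mean of Z = a·mean of D + b, so mean of D = (mean of Z − b)/a = (-55.59 − 0)/3.27 = -17.
σ²_Z = 40.548² = 1644.140304.
σ²_Z = a²·σ²_D, so σ²_D = 1644.140304/3.27² = 153.76.

mean of D = -17, σ²_D = 153.76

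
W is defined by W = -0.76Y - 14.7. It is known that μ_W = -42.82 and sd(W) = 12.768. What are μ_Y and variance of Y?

μ_Y = 37, variance of Y = 282.24

From W = -0.76Y - 14.7: μ_W = a·μ_Y + b, so μ_Y = (μ_W − b)/a = (-42.82 − (-14.7))/(-0.76) = 37.
variance of W = 12.768² = 163.021824.
variance of W = a²·variance of Y, so variance of Y = 163.021824/(-0.76)² = 282.24.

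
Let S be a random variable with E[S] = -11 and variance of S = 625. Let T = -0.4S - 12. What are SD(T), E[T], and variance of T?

SD(T) = 10, E[T] = -7.6, variance of T = 100

T = -0.4S - 12 is linear with a = -0.4, b = -12.
SD(S) = √625 = 25.
SD(T) = |a|·SD(S) = |-0.4|·25 = 10.
E[T] = a·E[S] + b = (-0.4)·(-11) + (-12) = -7.6.
variance of T = a²·variance of S = (-0.4)²·625 = 100 (the additive constant -12 does not affect variance).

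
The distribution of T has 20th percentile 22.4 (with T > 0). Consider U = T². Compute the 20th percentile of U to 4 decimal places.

20th percentile of U = 501.76

T² is increasing, so P_{20}(U) = g(P_{20}(T)) = 501.76.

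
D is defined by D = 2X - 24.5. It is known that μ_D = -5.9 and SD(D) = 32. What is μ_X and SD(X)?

From D = 2X - 24.5: μ_D = a·μ_X + b, so μ_X = (μ_D − b)/a = (-5.9 − (-24.5))/2 = 9.3.
SD(D) = |a|·SD(X), so SD(X) = 32/|2| = 16.

μ_X = 9.3, SD(X) = 16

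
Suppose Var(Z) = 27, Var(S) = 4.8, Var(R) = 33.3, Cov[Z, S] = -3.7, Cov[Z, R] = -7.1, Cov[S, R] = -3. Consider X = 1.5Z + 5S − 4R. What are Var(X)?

Var(X) = a²·Var(Z) + b²·Var(S) + c²·Var(R) + 2ab·Cov[Z, S] + 2ac·Cov[Z, R] + 2bc·Cov[S, R], with a = 1.5, b = 5, c = -4.
= 60.75 + 120 + 532.8 + (-55.5) + 85.2 + 120
= 863.25.

Var(X) = 863.25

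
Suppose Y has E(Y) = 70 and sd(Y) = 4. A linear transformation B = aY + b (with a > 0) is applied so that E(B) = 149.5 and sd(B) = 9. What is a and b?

sd(B) = a·sd(Y) (a > 0), so a = 9/4 = 2.25.
E(B) = a·E(Y) + b, so b = 149.5 − 2.25·70 = -8.

a = 2.25, b = -8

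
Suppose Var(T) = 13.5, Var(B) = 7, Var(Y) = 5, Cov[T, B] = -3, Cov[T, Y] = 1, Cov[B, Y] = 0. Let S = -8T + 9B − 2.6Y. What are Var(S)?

Var(S) = a²·Var(T) + b²·Var(B) + c²·Var(Y) + 2ab·Cov[T, B] + 2ac·Cov[T, Y] + 2bc·Cov[B, Y], with a = -8, b = 9, c = -2.6.
= 864 + 567 + 33.8 + 432 + 41.6 + 0
= 1938.4.

Var(S) = 1938.4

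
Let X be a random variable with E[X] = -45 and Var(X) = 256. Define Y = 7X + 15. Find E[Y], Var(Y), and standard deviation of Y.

E[Y] = -300, Var(Y) = 12544, standard deviation of Y = 112

Y = 7X + 15 is linear with a = 7, b = 15.
E[Y] = a·E[X] + b = 7·(-45) + 15 = -300.
Var(Y) = a²·Var(X) = 7²·256 = 12544 (the additive constant 15 does not affect variance).
standard deviation of X = √256 = 16.
standard deviation of Y = |a|·standard deviation of X = |7|·16 = 112.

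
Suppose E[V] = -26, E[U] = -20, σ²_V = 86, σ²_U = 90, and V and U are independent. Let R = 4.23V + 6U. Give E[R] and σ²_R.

E[R] = 4.23·E[V] + 6·E[U] = 4.23·(-26) + 6·(-20) = -229.98.
σ²_R = a²·σ²_V + b²·σ²_U + 2ab·Cov(V, U) with a = 4.23, b = 6.
Independence gives Cov(V, U) = 0.
= 4.23²·86 + 6²·90 + 2·4.23·6·0
= 1538.7894 + 3240 + 0 = 4778.7894.

E[R] = -229.98, σ²_R = 4778.7894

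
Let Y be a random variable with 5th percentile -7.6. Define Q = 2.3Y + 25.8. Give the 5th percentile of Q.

Since a = 2.3 > 0 the transformation is increasing, so the 5th percentile of Q = a·(P_{5} of Y) + b = 2.3·(-7.6) + 25.8 = 8.32.

5th percentile of Q = 8.32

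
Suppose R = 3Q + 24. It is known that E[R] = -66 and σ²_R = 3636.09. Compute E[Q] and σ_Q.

E[Q] = -30, σ_Q = 20.1

From R = 3Q + 24: E[R] = a·E[Q] + b, so E[Q] = (E[R] − b)/a = (-66 − 24)/3 = -30.
σ_R = √3636.09 = 60.3.
σ_R = |a|·σ_Q, so σ_Q = 60.3/|3| = 20.1.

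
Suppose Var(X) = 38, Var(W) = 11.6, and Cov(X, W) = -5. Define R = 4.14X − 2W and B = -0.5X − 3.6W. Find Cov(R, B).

By bilinearity, Cov(R, B) = ac·Var(X) + bd·Var(W) + (ad+bc)·Cov(X, W), with a=4.14, b=-2, c=-0.5, d=-3.6.
ac·Var(X) = 4.14·(-0.5)·38 = -78.66
bd·Var(W) = (-2)·(-3.6)·11.6 = 83.52
(ad+bc)·Cov(X, W) = (-13.904)·(-5) = 69.52
Cov(R, B) = -78.66 + 83.52 + 69.52 = 74.38.

Cov(R, B) = 74.38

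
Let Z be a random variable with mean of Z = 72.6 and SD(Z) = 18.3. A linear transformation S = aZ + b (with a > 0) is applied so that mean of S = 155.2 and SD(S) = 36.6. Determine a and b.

SD(S) = a·SD(Z) (a > 0), so a = 36.6/18.3 = 2.
mean of S = a·mean of Z + b, so b = 155.2 − 2·72.6 = 10.

a = 2, b = 10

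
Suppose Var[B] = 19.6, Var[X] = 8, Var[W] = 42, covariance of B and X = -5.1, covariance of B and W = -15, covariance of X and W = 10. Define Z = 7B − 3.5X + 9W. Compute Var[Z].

Var[Z] = 2190.3

Var[Z] = a²·Var[B] + b²·Var[X] + c²·Var[W] + 2ab·covariance of B and X + 2ac·covariance of B and W + 2bc·covariance of X and W, with a = 7, b = -3.5, c = 9.
= 960.4 + 98 + 3402 + 249.9 + (-1890) + (-630)
= 2190.3.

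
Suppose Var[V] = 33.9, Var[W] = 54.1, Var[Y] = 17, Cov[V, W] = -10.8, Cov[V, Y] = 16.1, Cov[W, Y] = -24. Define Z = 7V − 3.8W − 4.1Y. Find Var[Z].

Var[Z] = a²·Var[V] + b²·Var[W] + c²·Var[Y] + 2ab·Cov[V, W] + 2ac·Cov[V, Y] + 2bc·Cov[W, Y], with a = 7, b = -3.8, c = -4.1.
= 1661.1 + 781.204 + 285.77 + 574.56 + (-924.14) + (-747.84)
= 1630.654.

Var[Z] = 1630.654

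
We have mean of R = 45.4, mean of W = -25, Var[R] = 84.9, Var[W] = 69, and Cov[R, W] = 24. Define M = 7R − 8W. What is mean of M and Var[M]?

mean of M = 7·mean of R + (-8)·mean of W = 7·45.4 + (-8)·(-25) = 517.8.
Var[M] = a²·Var[R] + b²·Var[W] + 2ab·Cov[R, W] with a = 7, b = -8.
= 7²·84.9 + (-8)²·69 + 2·7·(-8)·24
= 4160.1 + 4416 + (-2688) = 5888.1.

mean of M = 517.8, Var[M] = 5888.1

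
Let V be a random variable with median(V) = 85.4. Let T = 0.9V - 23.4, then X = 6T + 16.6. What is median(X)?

median(T) = 0.9·85.4 + (-23.4) = 53.46.
median(X) = 6·53.46 + 16.6 = 337.36.

median(X) = 337.36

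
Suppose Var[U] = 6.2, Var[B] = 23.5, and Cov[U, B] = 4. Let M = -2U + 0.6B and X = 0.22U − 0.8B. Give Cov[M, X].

Cov[M, X] = -7.08

By bilinearity, Cov[M, X] = ac·Var[U] + bd·Var[B] + (ad+bc)·Cov[U, B], with a=-2, b=0.6, c=0.22, d=-0.8.
ac·Var[U] = (-2)·0.22·6.2 = -2.728
bd·Var[B] = 0.6·(-0.8)·23.5 = -11.28
(ad+bc)·Cov[U, B] = (1.732)·4 = 6.928
Cov[M, X] = -2.728 + (-11.28) + 6.928 = -7.08.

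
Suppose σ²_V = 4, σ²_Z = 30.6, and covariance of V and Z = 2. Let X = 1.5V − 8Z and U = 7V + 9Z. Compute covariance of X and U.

covariance of X and U = -2246.2

By bilinearity, covariance of X and U = ac·σ²_V + bd·σ²_Z + (ad+bc)·covariance of V and Z, with a=1.5, b=-8, c=7, d=9.
ac·σ²_V = 1.5·7·4 = 42
bd·σ²_Z = (-8)·9·30.6 = -2203.2
(ad+bc)·covariance of V and Z = (-42.5)·2 = -85
covariance of X and U = 42 + (-2203.2) + (-85) = -2246.2.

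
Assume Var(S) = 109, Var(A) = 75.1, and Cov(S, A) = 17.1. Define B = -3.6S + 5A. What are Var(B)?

Var(B) = 2674.54

Var(B) = a²·Var(S) + b²·Var(A) + 2ab·Cov(S, A) with a = -3.6, b = 5.
= (-3.6)²·109 + 5²·75.1 + 2·(-3.6)·5·17.1
= 1412.64 + 1877.5 + (-615.6) = 2674.54.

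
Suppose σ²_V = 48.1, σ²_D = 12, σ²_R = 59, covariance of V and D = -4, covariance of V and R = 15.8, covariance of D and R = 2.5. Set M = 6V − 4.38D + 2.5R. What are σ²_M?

σ²_M = a²·σ²_V + b²·σ²_D + c²·σ²_R + 2ab·covariance of V and D + 2ac·covariance of V and R + 2bc·covariance of D and R, with a = 6, b = -4.38, c = 2.5.
= 1731.6 + 230.2128 + 368.75 + 210.24 + 474 + (-54.75)
= 2960.0528.

σ²_M = 2960.0528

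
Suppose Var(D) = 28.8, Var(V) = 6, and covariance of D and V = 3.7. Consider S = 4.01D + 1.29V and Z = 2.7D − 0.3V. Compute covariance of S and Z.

covariance of S and Z = 317.9316

By bilinearity, covariance of S and Z = ac·Var(D) + bd·Var(V) + (ad+bc)·covariance of D and V, with a=4.01, b=1.29, c=2.7, d=-0.3.
ac·Var(D) = 4.01·2.7·28.8 = 311.8176
bd·Var(V) = 1.29·(-0.3)·6 = -2.322
(ad+bc)·covariance of D and V = (2.28)·3.7 = 8.436
covariance of S and Z = 311.8176 + (-2.322) + 8.436 = 317.9316.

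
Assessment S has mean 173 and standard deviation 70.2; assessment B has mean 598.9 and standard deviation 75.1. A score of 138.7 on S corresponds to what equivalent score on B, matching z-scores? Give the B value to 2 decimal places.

z = (138.7 − 173)/70.2 ≈ -0.4886.
B = 598.9 + z·75.1 = 598.9 + (138.7 − 173)·75.1/70.2 ≈ 562.21.

B = 562.21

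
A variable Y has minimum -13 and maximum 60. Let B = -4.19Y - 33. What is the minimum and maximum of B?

min(B) = -284.4, max(B) = 21.47

a = -4.19 < 0, so order reverses: min(B) = a·max(Y)+b = (-4.19)·60 + (-33) = -284.4; max(B) = a·min(Y)+b = (-4.19)·(-13) + (-33) = 21.47.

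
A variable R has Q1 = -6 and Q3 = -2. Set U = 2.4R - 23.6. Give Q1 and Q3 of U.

Q1(U) = -38, Q3(U) = -28.4

a = 2.4 > 0: Q1(U) = a·Q1(R)+b = -38, Q3(U) = a·Q3(R)+b = -28.4.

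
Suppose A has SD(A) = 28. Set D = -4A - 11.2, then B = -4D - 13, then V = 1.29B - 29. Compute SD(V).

SD(D) = |-4|·28 = 112.
SD(B) = |-4|·112 = 448.
SD(V) = |1.29|·448 = 577.92.

SD(V) = 577.92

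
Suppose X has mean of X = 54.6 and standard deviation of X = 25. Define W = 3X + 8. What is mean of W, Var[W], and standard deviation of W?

mean of W = 171.8, Var[W] = 5625, standard deviation of W = 75

W = 3X + 8 is linear with a = 3, b = 8.
mean of W = a·mean of X + b = 3·54.6 + 8 = 171.8.
Var[X] = 25² = 625.
Var[W] = a²·Var[X] = 3²·625 = 5625 (the additive constant 8 does not affect variance).
standard deviation of W = |a|·standard deviation of X = |3|·25 = 75.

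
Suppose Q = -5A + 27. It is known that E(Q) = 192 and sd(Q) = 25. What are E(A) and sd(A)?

E(A) = -33, sd(A) = 5

From Q = -5A + 27: E(Q) = a·E(A) + b, so E(A) = (E(Q) − b)/a = (192 − 27)/(-5) = -33.
sd(Q) = |a|·sd(A), so sd(A) = 25/|-5| = 5.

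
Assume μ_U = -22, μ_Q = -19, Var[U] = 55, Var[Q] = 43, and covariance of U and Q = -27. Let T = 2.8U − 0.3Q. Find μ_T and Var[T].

μ_T = 2.8·μ_U + (-0.3)·μ_Q = 2.8·(-22) + (-0.3)·(-19) = -55.9.
Var[T] = a²·Var[U] + b²·Var[Q] + 2ab·covariance of U and Q with a = 2.8, b = -0.3.
= 2.8²·55 + (-0.3)²·43 + 2·2.8·(-0.3)·(-27)
= 431.2 + 3.87 + 45.36 = 480.43.

μ_T = -55.9, Var[T] = 480.43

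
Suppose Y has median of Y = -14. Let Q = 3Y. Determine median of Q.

median of Q = -42

A linear map preserves order up to sign, so median of Q = a·median of Y + b = 3·(-14) = -42.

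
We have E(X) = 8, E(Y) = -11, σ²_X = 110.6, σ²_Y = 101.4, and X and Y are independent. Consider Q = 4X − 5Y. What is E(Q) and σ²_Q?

E(Q) = 4·E(X) + (-5)·E(Y) = 4·8 + (-5)·(-11) = 87.
σ²_Q = a²·σ²_X + b²·σ²_Y + 2ab·covariance of X and Y with a = 4, b = -5.
Independence gives covariance of X and Y = 0.
= 4²·110.6 + (-5)²·101.4 + 2·4·(-5)·0
= 1769.6 + 2535 + 0 = 4304.6.

E(Q) = 87, σ²_Q = 4304.6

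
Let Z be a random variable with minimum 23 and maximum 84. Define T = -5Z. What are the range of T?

Range of Z = 84 − 23 = 61.
Range(T) = |a|·Range(Z) = |-5|·61 = 305.

Range(T) = 305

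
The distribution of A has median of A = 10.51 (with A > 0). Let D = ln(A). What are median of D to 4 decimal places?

ln(A) is monotone on this domain, so median of D = ln(10.51) ≈ 2.3523.

median of D = 2.3523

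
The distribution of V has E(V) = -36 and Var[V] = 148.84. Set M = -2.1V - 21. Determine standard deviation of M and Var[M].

M = -2.1V - 21 is linear with a = -2.1, b = -21.
standard deviation of V = √148.84 = 12.2.
standard deviation of M = |a|·standard deviation of V = |-2.1|·12.2 = 25.62.
Var[M] = a²·Var[V] = (-2.1)²·148.84 = 656.3844 (the additive constant -21 does not affect variance).

standard deviation of M = 25.62, Var[M] = 656.3844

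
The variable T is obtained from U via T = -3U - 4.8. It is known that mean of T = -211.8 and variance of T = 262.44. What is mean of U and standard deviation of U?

From T = -3U - 4.8: mean of T = a·mean of U + b, so mean of U = (mean of T − b)/a = (-211.8 − (-4.8))/(-3) = 69.
standard deviation of T = √262.44 = 16.2.
standard deviation of T = |a|·standard deviation of U, so standard deviation of U = 16.2/|-3| = 5.4.

mean of U = 69, standard deviation of U = 5.4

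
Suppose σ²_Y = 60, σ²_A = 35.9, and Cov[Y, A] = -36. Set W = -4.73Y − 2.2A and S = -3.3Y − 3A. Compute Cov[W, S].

By bilinearity, Cov[W, S] = ac·σ²_Y + bd·σ²_A + (ad+bc)·Cov[Y, A], with a=-4.73, b=-2.2, c=-3.3, d=-3.
ac·σ²_Y = (-4.73)·(-3.3)·60 = 936.54
bd·σ²_A = (-2.2)·(-3)·35.9 = 236.94
(ad+bc)·Cov[Y, A] = (21.45)·(-36) = -772.2
Cov[W, S] = 936.54 + 236.94 + (-772.2) = 401.28.

Cov[W, S] = 401.28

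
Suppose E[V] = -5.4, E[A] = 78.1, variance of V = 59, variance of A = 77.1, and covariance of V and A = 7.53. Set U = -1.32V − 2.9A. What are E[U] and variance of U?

E[U] = -219.362, variance of U = 808.86228

E[U] = (-1.32)·E[V] + (-2.9)·E[A] = (-1.32)·(-5.4) + (-2.9)·78.1 = -219.362.
variance of U = a²·variance of V + b²·variance of A + 2ab·covariance of V and A with a = -1.32, b = -2.9.
= (-1.32)²·59 + (-2.9)²·77.1 + 2·(-1.32)·(-2.9)·7.53
= 102.8016 + 648.411 + 57.64968 = 808.86228.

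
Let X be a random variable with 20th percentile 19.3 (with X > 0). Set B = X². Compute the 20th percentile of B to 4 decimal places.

X² is increasing, so P_{20}(B) = g(P_{20}(X)) = 372.49.

20th percentile of B = 372.49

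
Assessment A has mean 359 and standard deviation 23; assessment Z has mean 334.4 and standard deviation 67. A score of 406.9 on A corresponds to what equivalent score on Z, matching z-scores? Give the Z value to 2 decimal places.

Z = 473.93

z = (406.9 − 359)/23 ≈ 2.0826.
Z = 334.4 + z·67 = 334.4 + (406.9 − 359)·67/23 ≈ 473.93.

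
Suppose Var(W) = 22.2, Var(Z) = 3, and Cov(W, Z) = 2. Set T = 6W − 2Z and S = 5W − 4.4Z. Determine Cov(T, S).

By bilinearity, Cov(T, S) = ac·Var(W) + bd·Var(Z) + (ad+bc)·Cov(W, Z), with a=6, b=-2, c=5, d=-4.4.
ac·Var(W) = 6·5·22.2 = 666
bd·Var(Z) = (-2)·(-4.4)·3 = 26.4
(ad+bc)·Cov(W, Z) = (-36.4)·2 = -72.8
Cov(T, S) = 666 + 26.4 + (-72.8) = 619.6.

Cov(T, S) = 619.6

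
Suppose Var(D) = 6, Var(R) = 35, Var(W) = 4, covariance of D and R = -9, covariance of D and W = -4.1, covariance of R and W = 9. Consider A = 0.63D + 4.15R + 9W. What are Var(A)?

Var(A) = 1507.9139

Var(A) = a²·Var(D) + b²·Var(R) + c²·Var(W) + 2ab·covariance of D and R + 2ac·covariance of D and W + 2bc·covariance of R and W, with a = 0.63, b = 4.15, c = 9.
= 2.3814 + 602.7875 + 324 + (-47.061) + (-46.494) + 672.3
= 1507.9139.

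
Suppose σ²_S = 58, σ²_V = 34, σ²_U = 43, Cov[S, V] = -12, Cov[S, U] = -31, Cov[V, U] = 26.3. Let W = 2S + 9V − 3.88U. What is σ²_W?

σ²_W = 1845.6672

σ²_W = a²·σ²_S + b²·σ²_V + c²·σ²_U + 2ab·Cov[S, V] + 2ac·Cov[S, U] + 2bc·Cov[V, U], with a = 2, b = 9, c = -3.88.
= 232 + 2754 + 647.3392 + (-432) + 481.12 + (-1836.792)
= 1845.6672.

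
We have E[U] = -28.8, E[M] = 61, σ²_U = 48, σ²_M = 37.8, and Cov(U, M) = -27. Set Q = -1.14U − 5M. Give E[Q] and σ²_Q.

E[Q] = -272.168, σ²_Q = 699.5808

E[Q] = (-1.14)·E[U] + (-5)·E[M] = (-1.14)·(-28.8) + (-5)·61 = -272.168.
σ²_Q = a²·σ²_U + b²·σ²_M + 2ab·Cov(U, M) with a = -1.14, b = -5.
= (-1.14)²·48 + (-5)²·37.8 + 2·(-1.14)·(-5)·(-27)
= 62.3808 + 945 + (-307.8) = 699.5808.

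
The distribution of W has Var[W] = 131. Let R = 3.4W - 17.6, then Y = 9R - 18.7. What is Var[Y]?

Var[Y] = 122663.16

Var[R] = 3.4²·131 = 1514.36.
Var[Y] = 9²·1514.36 = 122663.16.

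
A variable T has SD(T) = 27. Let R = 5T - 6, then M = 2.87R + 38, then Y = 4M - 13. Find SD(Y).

SD(Y) = 1549.8

SD(R) = |5|·27 = 135.
SD(M) = |2.87|·135 = 387.45.
SD(Y) = |4|·387.45 = 1549.8.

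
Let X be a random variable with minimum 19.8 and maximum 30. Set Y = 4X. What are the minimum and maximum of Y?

min(Y) = 79.2, max(Y) = 120

a = 4 > 0, so min(Y) = a·min(X)+b = 4·19.8 = 79.2 and max(Y) = 4·30 = 120.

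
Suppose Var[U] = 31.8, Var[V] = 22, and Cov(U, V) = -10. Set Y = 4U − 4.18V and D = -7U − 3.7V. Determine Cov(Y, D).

By bilinearity, Cov(Y, D) = ac·Var[U] + bd·Var[V] + (ad+bc)·Cov(U, V), with a=4, b=-4.18, c=-7, d=-3.7.
ac·Var[U] = 4·(-7)·31.8 = -890.4
bd·Var[V] = (-4.18)·(-3.7)·22 = 340.252
(ad+bc)·Cov(U, V) = (14.46)·(-10) = -144.6
Cov(Y, D) = -890.4 + 340.252 + (-144.6) = -694.748.

Cov(Y, D) = -694.748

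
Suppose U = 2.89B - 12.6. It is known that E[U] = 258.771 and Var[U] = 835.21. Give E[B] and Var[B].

From U = 2.89B - 12.6: E[U] = a·E[B] + b, so E[B] = (E[U] − b)/a = (258.771 − (-12.6))/2.89 = 93.9.
Var[U] = a²·Var[B], so Var[B] = 835.21/2.89² = 100.

E[B] = 93.9, Var[B] = 100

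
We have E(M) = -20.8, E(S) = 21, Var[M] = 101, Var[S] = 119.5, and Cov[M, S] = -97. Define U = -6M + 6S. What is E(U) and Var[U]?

E(U) = (-6)·E(M) + 6·E(S) = (-6)·(-20.8) + 6·21 = 250.8.
Var[U] = a²·Var[M] + b²·Var[S] + 2ab·Cov[M, S] with a = -6, b = 6.
= (-6)²·101 + 6²·119.5 + 2·(-6)·6·(-97)
= 3636 + 4302 + 6984 = 14922.

E(U) = 250.8, Var[U] = 14922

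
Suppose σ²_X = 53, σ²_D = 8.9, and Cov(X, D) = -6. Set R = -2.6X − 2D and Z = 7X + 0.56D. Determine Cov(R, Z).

By bilinearity, Cov(R, Z) = ac·σ²_X + bd·σ²_D + (ad+bc)·Cov(X, D), with a=-2.6, b=-2, c=7, d=0.56.
ac·σ²_X = (-2.6)·7·53 = -964.6
bd·σ²_D = (-2)·0.56·8.9 = -9.968
(ad+bc)·Cov(X, D) = (-15.456)·(-6) = 92.736
Cov(R, Z) = -964.6 + (-9.968) + 92.736 = -881.832.

Cov(R, Z) = -881.832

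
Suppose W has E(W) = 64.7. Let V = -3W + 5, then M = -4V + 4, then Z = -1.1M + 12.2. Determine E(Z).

E(V) = (-3)·64.7 + 5 = -189.1.
E(M) = (-4)·(-189.1) + 4 = 760.4.
E(Z) = (-1.1)·760.4 + 12.2 = -824.24.

E(Z) = -824.24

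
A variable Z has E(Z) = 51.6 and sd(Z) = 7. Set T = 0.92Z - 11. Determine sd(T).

T = 0.92Z - 11 is linear with a = 0.92, b = -11.
sd(T) = |a|·sd(Z) = |0.92|·7 = 6.44.

sd(T) = 6.44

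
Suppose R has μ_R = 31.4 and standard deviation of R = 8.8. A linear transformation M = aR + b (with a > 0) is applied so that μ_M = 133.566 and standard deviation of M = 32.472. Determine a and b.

a = 3.69, b = 17.7

standard deviation of M = a·standard deviation of R (a > 0), so a = 32.472/8.8 = 3.69.
μ_M = a·μ_R + b, so b = 133.566 − 3.69·31.4 = 17.7.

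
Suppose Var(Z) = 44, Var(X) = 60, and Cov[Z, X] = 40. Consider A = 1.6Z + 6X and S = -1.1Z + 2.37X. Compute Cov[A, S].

By bilinearity, Cov[A, S] = ac·Var(Z) + bd·Var(X) + (ad+bc)·Cov[Z, X], with a=1.6, b=6, c=-1.1, d=2.37.
ac·Var(Z) = 1.6·(-1.1)·44 = -77.44
bd·Var(X) = 6·2.37·60 = 853.2
(ad+bc)·Cov[Z, X] = (-2.808)·40 = -112.32
Cov[A, S] = -77.44 + 853.2 + (-112.32) = 663.44.

Cov[A, S] = 663.44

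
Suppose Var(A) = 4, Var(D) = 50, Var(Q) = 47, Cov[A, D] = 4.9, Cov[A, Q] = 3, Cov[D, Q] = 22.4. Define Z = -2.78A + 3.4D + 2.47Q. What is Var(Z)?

Var(Z) = a²·Var(A) + b²·Var(D) + c²·Var(Q) + 2ab·Cov[A, D] + 2ac·Cov[A, Q] + 2bc·Cov[D, Q], with a = -2.78, b = 3.4, c = 2.47.
= 30.9136 + 578 + 286.7423 + (-92.6296) + (-41.1996) + 376.2304
= 1138.0571.

Var(Z) = 1138.0571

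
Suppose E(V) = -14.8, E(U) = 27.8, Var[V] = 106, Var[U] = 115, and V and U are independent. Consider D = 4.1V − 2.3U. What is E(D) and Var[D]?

E(D) = 4.1·E(V) + (-2.3)·E(U) = 4.1·(-14.8) + (-2.3)·27.8 = -124.62.
Var[D] = a²·Var[V] + b²·Var[U] + 2ab·covariance of V and U with a = 4.1, b = -2.3.
Independence gives covariance of V and U = 0.
= 4.1²·106 + (-2.3)²·115 + 2·4.1·(-2.3)·0
= 1781.86 + 608.35 + 0 = 2390.21.

E(D) = -124.62, Var[D] = 2390.21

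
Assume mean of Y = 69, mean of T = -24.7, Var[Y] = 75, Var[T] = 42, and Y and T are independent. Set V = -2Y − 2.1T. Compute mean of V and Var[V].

mean of V = -86.13, Var[V] = 485.22

mean of V = (-2)·mean of Y + (-2.1)·mean of T = (-2)·69 + (-2.1)·(-24.7) = -86.13.
Var[V] = a²·Var[Y] + b²·Var[T] + 2ab·Cov[Y, T] with a = -2, b = -2.1.
Independence gives Cov[Y, T] = 0.
= (-2)²·75 + (-2.1)²·42 + 2·(-2)·(-2.1)·0
= 300 + 185.22 + 0 = 485.22.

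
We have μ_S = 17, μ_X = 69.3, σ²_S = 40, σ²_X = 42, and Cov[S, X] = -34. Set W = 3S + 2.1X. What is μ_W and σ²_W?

μ_W = 3·μ_S + 2.1·μ_X = 3·17 + 2.1·69.3 = 196.53.
σ²_W = a²·σ²_S + b²·σ²_X + 2ab·Cov[S, X] with a = 3, b = 2.1.
= 3²·40 + 2.1²·42 + 2·3·2.1·(-34)
= 360 + 185.22 + (-428.4) = 116.82.

μ_W = 196.53, σ²_W = 116.82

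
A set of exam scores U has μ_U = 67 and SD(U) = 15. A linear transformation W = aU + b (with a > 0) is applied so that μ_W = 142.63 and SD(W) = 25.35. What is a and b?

a = 1.69, b = 29.4

SD(W) = a·SD(U) (a > 0), so a = 25.35/15 = 1.69.
μ_W = a·μ_U + b, so b = 142.63 − 1.69·67 = 29.4.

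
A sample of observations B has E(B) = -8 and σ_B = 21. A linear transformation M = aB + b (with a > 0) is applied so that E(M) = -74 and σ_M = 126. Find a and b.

σ_M = a·σ_B (a > 0), so a = 126/21 = 6.
E(M) = a·E(B) + b, so b = -74 − 6·(-8) = -26.

a = 6, b = -26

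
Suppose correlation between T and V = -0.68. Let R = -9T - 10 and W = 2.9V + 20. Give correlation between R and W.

Linear rescalings preserve |correlation|; the slopes -9 and 2.9 have opposite signs, so the correlation flips sign: correlation between R and W = −correlation between T and V = 0.68.

correlation between R and W = 0.68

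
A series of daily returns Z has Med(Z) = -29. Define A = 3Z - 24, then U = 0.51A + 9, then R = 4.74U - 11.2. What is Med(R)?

Med(R) = -236.8714

Med(A) = 3·(-29) + (-24) = -111.
Med(U) = 0.51·(-111) + 9 = -47.61.
Med(R) = 4.74·(-47.61) + (-11.2) = -236.8714.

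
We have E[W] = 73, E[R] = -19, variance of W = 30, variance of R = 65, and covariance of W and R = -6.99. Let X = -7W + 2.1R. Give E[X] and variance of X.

E[X] = (-7)·E[W] + 2.1·E[R] = (-7)·73 + 2.1·(-19) = -550.9.
variance of X = a²·variance of W + b²·variance of R + 2ab·covariance of W and R with a = -7, b = 2.1.
= (-7)²·30 + 2.1²·65 + 2·(-7)·2.1·(-6.99)
= 1470 + 286.65 + 205.506 = 1962.156.

E[X] = -550.9, variance of X = 1962.156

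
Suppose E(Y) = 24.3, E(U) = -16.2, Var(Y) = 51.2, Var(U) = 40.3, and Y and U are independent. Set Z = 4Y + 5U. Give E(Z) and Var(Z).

E(Z) = 16.2, Var(Z) = 1826.7

E(Z) = 4·E(Y) + 5·E(U) = 4·24.3 + 5·(-16.2) = 16.2.
Var(Z) = a²·Var(Y) + b²·Var(U) + 2ab·covariance of Y and U with a = 4, b = 5.
Independence gives covariance of Y and U = 0.
= 4²·51.2 + 5²·40.3 + 2·4·5·0
= 819.2 + 1007.5 + 0 = 1826.7.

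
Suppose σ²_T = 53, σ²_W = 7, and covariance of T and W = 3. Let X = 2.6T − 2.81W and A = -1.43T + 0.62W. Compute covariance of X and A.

By bilinearity, covariance of X and A = ac·σ²_T + bd·σ²_W + (ad+bc)·covariance of T and W, with a=2.6, b=-2.81, c=-1.43, d=0.62.
ac·σ²_T = 2.6·(-1.43)·53 = -197.054
bd·σ²_W = (-2.81)·0.62·7 = -12.1954
(ad+bc)·covariance of T and W = (5.6303)·3 = 16.8909
covariance of X and A = -197.054 + (-12.1954) + 16.8909 = -192.3585.

covariance of X and A = -192.3585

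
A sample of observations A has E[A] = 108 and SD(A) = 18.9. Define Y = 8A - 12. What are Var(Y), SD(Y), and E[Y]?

Y = 8A - 12 is linear with a = 8, b = -12.
Var(A) = 18.9² = 357.21.
Var(Y) = a²·Var(A) = 8²·357.21 = 22861.44 (the additive constant -12 does not affect variance).
SD(Y) = |a|·SD(A) = |8|·18.9 = 151.2.
E[Y] = a·E[A] + b = 8·108 + (-12) = 852.

Var(Y) = 22861.44, SD(Y) = 151.2, E[Y] = 852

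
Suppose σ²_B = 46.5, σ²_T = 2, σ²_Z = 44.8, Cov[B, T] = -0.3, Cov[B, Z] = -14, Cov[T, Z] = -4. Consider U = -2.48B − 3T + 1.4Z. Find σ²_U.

σ²_U = 518.1536

σ²_U = a²·σ²_B + b²·σ²_T + c²·σ²_Z + 2ab·Cov[B, T] + 2ac·Cov[B, Z] + 2bc·Cov[T, Z], with a = -2.48, b = -3, c = 1.4.
= 285.9936 + 18 + 87.808 + (-4.464) + 97.216 + 33.6
= 518.1536.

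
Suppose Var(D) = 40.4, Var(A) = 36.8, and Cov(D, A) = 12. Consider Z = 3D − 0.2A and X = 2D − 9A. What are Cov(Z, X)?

By bilinearity, Cov(Z, X) = ac·Var(D) + bd·Var(A) + (ad+bc)·Cov(D, A), with a=3, b=-0.2, c=2, d=-9.
ac·Var(D) = 3·2·40.4 = 242.4
bd·Var(A) = (-0.2)·(-9)·36.8 = 66.24
(ad+bc)·Cov(D, A) = (-27.4)·12 = -328.8
Cov(Z, X) = 242.4 + 66.24 + (-328.8) = -20.16.

Cov(Z, X) = -20.16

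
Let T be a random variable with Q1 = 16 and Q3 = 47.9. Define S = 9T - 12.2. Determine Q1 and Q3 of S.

a = 9 > 0: Q1(S) = a·Q1(T)+b = 131.8, Q3(S) = a·Q3(T)+b = 418.9.

Q1(S) = 131.8, Q3(S) = 418.9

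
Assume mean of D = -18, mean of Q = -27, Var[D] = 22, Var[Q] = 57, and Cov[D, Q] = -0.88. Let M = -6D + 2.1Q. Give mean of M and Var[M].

mean of M = 51.3, Var[M] = 1065.546

mean of M = (-6)·mean of D + 2.1·mean of Q = (-6)·(-18) + 2.1·(-27) = 51.3.
Var[M] = a²·Var[D] + b²·Var[Q] + 2ab·Cov[D, Q] with a = -6, b = 2.1.
= (-6)²·22 + 2.1²·57 + 2·(-6)·2.1·(-0.88)
= 792 + 251.37 + 22.176 = 1065.546.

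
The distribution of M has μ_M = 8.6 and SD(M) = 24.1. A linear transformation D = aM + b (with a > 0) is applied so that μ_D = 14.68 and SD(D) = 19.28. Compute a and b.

a = 0.8, b = 7.8

SD(D) = a·SD(M) (a > 0), so a = 19.28/24.1 = 0.8.
μ_D = a·μ_M + b, so b = 14.68 − 0.8·8.6 = 7.8.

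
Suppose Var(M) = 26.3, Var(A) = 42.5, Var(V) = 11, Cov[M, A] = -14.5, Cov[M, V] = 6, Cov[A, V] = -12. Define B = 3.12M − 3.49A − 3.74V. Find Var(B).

Var(B) = 790.01977

Var(B) = a²·Var(M) + b²·Var(A) + c²·Var(V) + 2ab·Cov[M, A] + 2ac·Cov[M, V] + 2bc·Cov[A, V], with a = 3.12, b = -3.49, c = -3.74.
= 256.01472 + 517.65425 + 153.8636 + 315.7752 + (-140.0256) + (-313.2624)
= 790.01977.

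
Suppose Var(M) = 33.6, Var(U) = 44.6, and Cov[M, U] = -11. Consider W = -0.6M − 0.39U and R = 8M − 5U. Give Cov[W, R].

Cov[W, R] = -72.99

By bilinearity, Cov[W, R] = ac·Var(M) + bd·Var(U) + (ad+bc)·Cov[M, U], with a=-0.6, b=-0.39, c=8, d=-5.
ac·Var(M) = (-0.6)·8·33.6 = -161.28
bd·Var(U) = (-0.39)·(-5)·44.6 = 86.97
(ad+bc)·Cov[M, U] = (-0.12)·(-11) = 1.32
Cov[W, R] = -161.28 + 86.97 + 1.32 = -72.99.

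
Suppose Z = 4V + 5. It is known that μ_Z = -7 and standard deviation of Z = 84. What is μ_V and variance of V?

μ_V = -3, variance of V = 441

From Z = 4V + 5: μ_Z = a·μ_V + b, so μ_V = (μ_Z − b)/a = (-7 − 5)/4 = -3.
variance of Z = 84² = 7056.
variance of Z = a²·variance of V, so variance of V = 7056/4² = 441.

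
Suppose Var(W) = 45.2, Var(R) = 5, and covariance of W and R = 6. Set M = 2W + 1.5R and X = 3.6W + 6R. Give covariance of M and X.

By bilinearity, covariance of M and X = ac·Var(W) + bd·Var(R) + (ad+bc)·covariance of W and R, with a=2, b=1.5, c=3.6, d=6.
ac·Var(W) = 2·3.6·45.2 = 325.44
bd·Var(R) = 1.5·6·5 = 45
(ad+bc)·covariance of W and R = (17.4)·6 = 104.4
covariance of M and X = 325.44 + 45 + 104.4 = 474.84.

covariance of M and X = 474.84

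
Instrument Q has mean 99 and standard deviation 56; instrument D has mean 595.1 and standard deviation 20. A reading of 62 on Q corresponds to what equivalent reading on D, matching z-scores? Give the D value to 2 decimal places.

D = 581.89

z = (62 − 99)/56 ≈ -0.6607.
D = 595.1 + z·20 = 595.1 + (62 − 99)·20/56 ≈ 581.89.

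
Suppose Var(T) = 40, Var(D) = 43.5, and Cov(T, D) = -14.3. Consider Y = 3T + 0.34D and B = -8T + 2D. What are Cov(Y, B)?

By bilinearity, Cov(Y, B) = ac·Var(T) + bd·Var(D) + (ad+bc)·Cov(T, D), with a=3, b=0.34, c=-8, d=2.
ac·Var(T) = 3·(-8)·40 = -960
bd·Var(D) = 0.34·2·43.5 = 29.58
(ad+bc)·Cov(T, D) = (3.28)·(-14.3) = -46.904
Cov(Y, B) = -960 + 29.58 + (-46.904) = -977.324.

Cov(Y, B) = -977.324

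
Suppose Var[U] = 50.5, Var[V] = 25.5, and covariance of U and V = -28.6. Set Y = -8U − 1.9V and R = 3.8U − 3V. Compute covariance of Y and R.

covariance of Y and R = -1869.758

By bilinearity, covariance of Y and R = ac·Var[U] + bd·Var[V] + (ad+bc)·covariance of U and V, with a=-8, b=-1.9, c=3.8, d=-3.
ac·Var[U] = (-8)·3.8·50.5 = -1535.2
bd·Var[V] = (-1.9)·(-3)·25.5 = 145.35
(ad+bc)·covariance of U and V = (16.78)·(-28.6) = -479.908
covariance of Y and R = -1535.2 + 145.35 + (-479.908) = -1869.758.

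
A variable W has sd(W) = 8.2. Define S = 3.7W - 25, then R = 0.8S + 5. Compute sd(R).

sd(S) = |3.7|·8.2 = 30.34.
sd(R) = |0.8|·30.34 = 24.272.

sd(R) = 24.272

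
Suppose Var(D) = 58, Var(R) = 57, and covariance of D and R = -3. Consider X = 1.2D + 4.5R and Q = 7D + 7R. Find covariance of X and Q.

By bilinearity, covariance of X and Q = ac·Var(D) + bd·Var(R) + (ad+bc)·covariance of D and R, with a=1.2, b=4.5, c=7, d=7.
ac·Var(D) = 1.2·7·58 = 487.2
bd·Var(R) = 4.5·7·57 = 1795.5
(ad+bc)·covariance of D and R = (39.9)·(-3) = -119.7
covariance of X and Q = 487.2 + 1795.5 + (-119.7) = 2163.

covariance of X and Q = 2163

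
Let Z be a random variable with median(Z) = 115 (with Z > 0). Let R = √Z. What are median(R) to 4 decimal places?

√Z is monotone on this domain, so median(R) = √(115) ≈ 10.7238.

median(R) = 10.7238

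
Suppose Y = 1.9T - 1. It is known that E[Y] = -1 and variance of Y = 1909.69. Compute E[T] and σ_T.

E[T] = 0, σ_T = 23

From Y = 1.9T - 1: E[Y] = a·E[T] + b, so E[T] = (E[Y] − b)/a = (-1 − (-1))/1.9 = 0.
σ_Y = √1909.69 = 43.7.
σ_Y = |a|·σ_T, so σ_T = 43.7/|1.9| = 23.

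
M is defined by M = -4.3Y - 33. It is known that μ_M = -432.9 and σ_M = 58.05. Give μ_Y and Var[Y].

From M = -4.3Y - 33: μ_M = a·μ_Y + b, so μ_Y = (μ_M − b)/a = (-432.9 − (-33))/(-4.3) = 93.
Var[M] = 58.05² = 3369.8025.
Var[M] = a²·Var[Y], so Var[Y] = 3369.8025/(-4.3)² = 182.25.

μ_Y = 93, Var[Y] = 182.25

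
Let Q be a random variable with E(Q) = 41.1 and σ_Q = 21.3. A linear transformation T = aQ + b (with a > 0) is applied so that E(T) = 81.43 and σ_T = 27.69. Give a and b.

a = 1.3, b = 28

σ_T = a·σ_Q (a > 0), so a = 27.69/21.3 = 1.3.
E(T) = a·E(Q) + b, so b = 81.43 − 1.3·41.1 = 28.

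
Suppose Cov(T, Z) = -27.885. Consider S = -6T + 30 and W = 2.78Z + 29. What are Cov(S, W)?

Cov(S, W) = 465.1218

Cov(S, W) = a·c·Cov(T, Z) = (-6)·2.78·(-27.885) = 465.1218. Additive constants drop out.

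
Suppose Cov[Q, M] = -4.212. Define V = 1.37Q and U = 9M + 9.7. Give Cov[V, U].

Cov[V, U] = -51.93396

Cov[V, U] = a·c·Cov[Q, M] = 1.37·9·(-4.212) = -51.93396. Additive constants drop out.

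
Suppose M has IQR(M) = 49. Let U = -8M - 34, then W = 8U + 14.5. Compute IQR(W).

IQR(W) = 3136

IQR(U) = |-8|·49 = 392.
IQR(W) = |8|·392 = 3136.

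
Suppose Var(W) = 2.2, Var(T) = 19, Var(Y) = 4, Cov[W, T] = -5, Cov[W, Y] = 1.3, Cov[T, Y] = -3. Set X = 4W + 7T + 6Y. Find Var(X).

Var(X) = 640.6

Var(X) = a²·Var(W) + b²·Var(T) + c²·Var(Y) + 2ab·Cov[W, T] + 2ac·Cov[W, Y] + 2bc·Cov[T, Y], with a = 4, b = 7, c = 6.
= 35.2 + 931 + 144 + (-280) + 62.4 + (-252)
= 640.6.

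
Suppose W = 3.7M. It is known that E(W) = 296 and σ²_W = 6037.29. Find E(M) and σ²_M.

From W = 3.7M: E(W) = a·E(M) + b, so E(M) = (E(W) − b)/a = (296 − 0)/3.7 = 80.
σ²_W = a²·σ²_M, so σ²_M = 6037.29/3.7² = 441.

E(M) = 80, σ²_M = 441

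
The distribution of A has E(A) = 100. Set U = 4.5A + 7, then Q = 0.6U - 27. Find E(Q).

E(U) = 4.5·100 + 7 = 457.
E(Q) = 0.6·457 + (-27) = 247.2.

E(Q) = 247.2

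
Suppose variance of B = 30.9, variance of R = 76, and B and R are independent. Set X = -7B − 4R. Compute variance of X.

variance of X = 2730.1

variance of X = a²·variance of B + b²·variance of R + 2ab·covariance of B and R with a = -7, b = -4.
Independence gives covariance of B and R = 0.
= (-7)²·30.9 + (-4)²·76 + 2·(-7)·(-4)·0
= 1514.1 + 1216 + 0 = 2730.1.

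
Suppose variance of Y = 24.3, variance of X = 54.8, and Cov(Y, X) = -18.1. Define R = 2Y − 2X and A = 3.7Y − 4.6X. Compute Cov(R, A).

By bilinearity, Cov(R, A) = ac·variance of Y + bd·variance of X + (ad+bc)·Cov(Y, X), with a=2, b=-2, c=3.7, d=-4.6.
ac·variance of Y = 2·3.7·24.3 = 179.82
bd·variance of X = (-2)·(-4.6)·54.8 = 504.16
(ad+bc)·Cov(Y, X) = (-16.6)·(-18.1) = 300.46
Cov(R, A) = 179.82 + 504.16 + 300.46 = 984.44.

Cov(R, A) = 984.44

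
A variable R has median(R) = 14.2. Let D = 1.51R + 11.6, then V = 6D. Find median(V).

median(D) = 1.51·14.2 + 11.6 = 33.042.
median(V) = 6·33.042 = 198.252.

median(V) = 198.252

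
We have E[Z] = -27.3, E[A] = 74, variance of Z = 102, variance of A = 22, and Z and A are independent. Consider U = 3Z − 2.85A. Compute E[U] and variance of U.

E[U] = 3·E[Z] + (-2.85)·E[A] = 3·(-27.3) + (-2.85)·74 = -292.8.
variance of U = a²·variance of Z + b²·variance of A + 2ab·covariance of Z and A with a = 3, b = -2.85.
Independence gives covariance of Z and A = 0.
= 3²·102 + (-2.85)²·22 + 2·3·(-2.85)·0
= 918 + 178.695 + 0 = 1096.695.

E[U] = -292.8, variance of U = 1096.695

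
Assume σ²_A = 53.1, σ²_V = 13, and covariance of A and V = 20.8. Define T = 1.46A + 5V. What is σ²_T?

σ²_T = a²·σ²_A + b²·σ²_V + 2ab·covariance of A and V with a = 1.46, b = 5.
= 1.46²·53.1 + 5²·13 + 2·1.46·5·20.8
= 113.18796 + 325 + 303.68 = 741.86796.

σ²_T = 741.86796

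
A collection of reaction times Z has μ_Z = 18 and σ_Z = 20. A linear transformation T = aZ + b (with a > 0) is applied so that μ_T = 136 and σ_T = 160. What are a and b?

a = 8, b = -8

σ_T = a·σ_Z (a > 0), so a = 160/20 = 8.
μ_T = a·μ_Z + b, so b = 136 − 8·18 = -8.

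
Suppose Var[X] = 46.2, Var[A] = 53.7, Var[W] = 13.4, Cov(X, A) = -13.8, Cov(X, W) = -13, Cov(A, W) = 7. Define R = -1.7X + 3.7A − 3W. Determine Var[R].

Var[R] = 874.875

Var[R] = a²·Var[X] + b²·Var[A] + c²·Var[W] + 2ab·Cov(X, A) + 2ac·Cov(X, W) + 2bc·Cov(A, W), with a = -1.7, b = 3.7, c = -3.
= 133.518 + 735.153 + 120.6 + 173.604 + (-132.6) + (-155.4)
= 874.875.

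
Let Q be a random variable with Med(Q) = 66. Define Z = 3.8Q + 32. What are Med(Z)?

A linear map preserves order up to sign, so Med(Z) = a·Med(Q) + b = 3.8·66 + 32 = 282.8.

Med(Z) = 282.8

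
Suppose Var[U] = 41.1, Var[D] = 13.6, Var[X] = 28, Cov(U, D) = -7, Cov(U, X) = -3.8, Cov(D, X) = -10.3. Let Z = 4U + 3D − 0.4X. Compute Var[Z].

Var[Z] = a²·Var[U] + b²·Var[D] + c²·Var[X] + 2ab·Cov(U, D) + 2ac·Cov(U, X) + 2bc·Cov(D, X), with a = 4, b = 3, c = -0.4.
= 657.6 + 122.4 + 4.48 + (-168) + 12.16 + 24.72
= 653.36.

Var[Z] = 653.36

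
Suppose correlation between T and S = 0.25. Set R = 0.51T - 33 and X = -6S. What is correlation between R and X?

correlation between R and X = -0.25

Linear rescalings preserve |correlation|; the slopes 0.51 and -6 have opposite signs, so the correlation flips sign: correlation between R and X = −correlation between T and S = -0.25.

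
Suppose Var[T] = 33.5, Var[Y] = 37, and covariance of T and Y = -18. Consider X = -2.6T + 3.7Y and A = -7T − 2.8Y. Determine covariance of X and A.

covariance of X and A = 561.54

By bilinearity, covariance of X and A = ac·Var[T] + bd·Var[Y] + (ad+bc)·covariance of T and Y, with a=-2.6, b=3.7, c=-7, d=-2.8.
ac·Var[T] = (-2.6)·(-7)·33.5 = 609.7
bd·Var[Y] = 3.7·(-2.8)·37 = -383.32
(ad+bc)·covariance of T and Y = (-18.62)·(-18) = 335.16
covariance of X and A = 609.7 + (-383.32) + 335.16 = 561.54.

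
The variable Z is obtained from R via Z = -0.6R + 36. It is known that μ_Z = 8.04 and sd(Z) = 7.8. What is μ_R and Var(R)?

From Z = -0.6R + 36: μ_Z = a·μ_R + b, so μ_R = (μ_Z − b)/a = (8.04 − 36)/(-0.6) = 46.6.
Var(Z) = 7.8² = 60.84.
Var(Z) = a²·Var(R), so Var(R) = 60.84/(-0.6)² = 169.

μ_R = 46.6, Var(R) = 169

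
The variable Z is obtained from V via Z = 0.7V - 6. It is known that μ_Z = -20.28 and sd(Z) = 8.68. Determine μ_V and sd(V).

μ_V = -20.4, sd(V) = 12.4

From Z = 0.7V - 6: μ_Z = a·μ_V + b, so μ_V = (μ_Z − b)/a = (-20.28 − (-6))/0.7 = -20.4.
sd(Z) = |a|·sd(V), so sd(V) = 8.68/|0.7| = 12.4.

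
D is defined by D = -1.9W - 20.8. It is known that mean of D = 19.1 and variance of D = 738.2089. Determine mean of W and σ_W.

mean of W = -21, σ_W = 14.3

From D = -1.9W - 20.8: mean of D = a·mean of W + b, so mean of W = (mean of D − b)/a = (19.1 − (-20.8))/(-1.9) = -21.
σ_D = √738.2089 = 27.17.
σ_D = |a|·σ_W, so σ_W = 27.17/|-1.9| = 14.3.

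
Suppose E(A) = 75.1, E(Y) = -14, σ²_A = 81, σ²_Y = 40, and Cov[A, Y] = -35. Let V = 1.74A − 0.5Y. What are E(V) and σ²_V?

E(V) = 1.74·E(A) + (-0.5)·E(Y) = 1.74·75.1 + (-0.5)·(-14) = 137.674.
σ²_V = a²·σ²_A + b²·σ²_Y + 2ab·Cov[A, Y] with a = 1.74, b = -0.5.
= 1.74²·81 + (-0.5)²·40 + 2·1.74·(-0.5)·(-35)
= 245.2356 + 10 + 60.9 = 316.1356.

E(V) = 137.674, σ²_V = 316.1356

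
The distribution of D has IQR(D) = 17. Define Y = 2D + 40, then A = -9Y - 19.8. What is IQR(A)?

IQR(A) = 306

IQR(Y) = |2|·17 = 34.
IQR(A) = |-9|·34 = 306.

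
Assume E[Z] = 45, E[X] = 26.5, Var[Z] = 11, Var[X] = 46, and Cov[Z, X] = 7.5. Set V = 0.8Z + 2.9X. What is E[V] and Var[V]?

E[V] = 0.8·E[Z] + 2.9·E[X] = 0.8·45 + 2.9·26.5 = 112.85.
Var[V] = a²·Var[Z] + b²·Var[X] + 2ab·Cov[Z, X] with a = 0.8, b = 2.9.
= 0.8²·11 + 2.9²·46 + 2·0.8·2.9·7.5
= 7.04 + 386.86 + 34.8 = 428.7.

E[V] = 112.85, Var[V] = 428.7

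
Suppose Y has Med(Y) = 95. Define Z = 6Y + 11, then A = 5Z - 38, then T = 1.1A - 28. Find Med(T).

Med(Z) = 6·95 + 11 = 581.
Med(A) = 5·581 + (-38) = 2867.
Med(T) = 1.1·2867 + (-28) = 3125.7.

Med(T) = 3125.7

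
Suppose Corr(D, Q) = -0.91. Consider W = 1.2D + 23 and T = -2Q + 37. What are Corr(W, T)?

Corr(W, T) = 0.91

Linear rescalings preserve |correlation|; the slopes 1.2 and -2 have opposite signs, so the correlation flips sign: Corr(W, T) = −Corr(D, Q) = 0.91.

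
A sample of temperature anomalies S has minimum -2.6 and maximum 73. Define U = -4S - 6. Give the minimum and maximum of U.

a = -4 < 0, so order reverses: min(U) = a·max(S)+b = (-4)·73 + (-6) = -298; max(U) = a·min(S)+b = (-4)·(-2.6) + (-6) = 4.4.

min(U) = -298, max(U) = 4.4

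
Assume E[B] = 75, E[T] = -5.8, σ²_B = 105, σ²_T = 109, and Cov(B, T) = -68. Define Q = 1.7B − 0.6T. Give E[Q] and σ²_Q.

E[Q] = 1.7·E[B] + (-0.6)·E[T] = 1.7·75 + (-0.6)·(-5.8) = 130.98.
σ²_Q = a²·σ²_B + b²·σ²_T + 2ab·Cov(B, T) with a = 1.7, b = -0.6.
= 1.7²·105 + (-0.6)²·109 + 2·1.7·(-0.6)·(-68)
= 303.45 + 39.24 + 138.72 = 481.41.

E[Q] = 130.98, σ²_Q = 481.41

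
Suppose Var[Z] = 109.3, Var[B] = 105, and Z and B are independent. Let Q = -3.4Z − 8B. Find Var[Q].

Var[Q] = 7983.508

Var[Q] = a²·Var[Z] + b²·Var[B] + 2ab·Cov[Z, B] with a = -3.4, b = -8.
Independence gives Cov[Z, B] = 0.
= (-3.4)²·109.3 + (-8)²·105 + 2·(-3.4)·(-8)·0
= 1263.508 + 6720 + 0 = 7983.508.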